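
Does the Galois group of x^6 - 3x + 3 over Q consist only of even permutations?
No

The polynomial is irreducible of degree 6 over Q. Its discriminant is -9059283, which is not a perfect square. A Galois group lies in the alternating group exactly when the discriminant is a square in Q, so the Galois group ((S_3 x S_3) : C_2) is not contained in A_6.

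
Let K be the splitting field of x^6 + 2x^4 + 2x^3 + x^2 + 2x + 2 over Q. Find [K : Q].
72

The degree of the splitting field over Q equals the order of the Galois group, so first determine the group. The polynomial f is an irreducible sextic over Q, so G = Gal(f/Q) is one of the 16 transitive subgroups 6T1, ..., 6T16 of S_6. The discriminant of f is -187648, which is not a perfect square, so G is not contained in A_6. The transitive groups of degree 6 not contained in A_6 are: C_6 (6T1, order 6), S_3 (6T2, order 6), D_6 (6T3, order 12), C_3 x S_3 (6T5, order 18), A_4 x C_2 (6T6, order 24), S_4 (6T8, order 24), S_3 x S_3 (6T9, order 36), S_4 x C_2 (6T11, order 48), (S_3 x S_3) : C_2 (6T13, order 72), PGL(2,5) (6T14, order 120), S_6 (6T16, order 720). By Dedekind's theorem, for a prime p not dividing disc(f) the degrees of the irreducible factors of f mod p form the cycle type of an element of G. Factoring f modulo the 29 such primes p <= 113 (skipping 2, which divides the discriminant), each new pattern first appears at: mod 3: f = (x^6 + 2x^4 + 2x^3 + x^2 + 2x + 2), pattern 6; mod 5: f = (x + 4)(x^2 + x + 2)(x^3 + x + 4), pattern 3+2+1; mod 7: f = (x^2 + 6x + 6)(x^4 + x^3 + 4x^2 + 5), pattern 4+2; mod 17: f = (x^3 + x + 5)(x^3 + x + 14), pattern 3+3; mod 19: f = (x^2 + 10x + 7)(x^2 + 12x + 5)(x^2 + 16x + 12), pattern 2+2+2; mod 37: f = (x + 21)(x + 34)(x^2 + 3x + 10)(x^2 + 16x + 35), pattern 2+2+1+1; mod 41: f = (x + 2)(x + 17)(x + 22)(x^3 + x + 33), pattern 3+1+1+1; mod 113: f = (x + 11)(x + 21)(x + 23)(x + 79)(x^2 + 92x + 103), pattern 2+1+1+1+1. No other pattern occurs in this range, so the set of observed cycle types is {6, 3+2+1, 4+2, 3+3, 2+2+2, 2+2+1+1, 3+1+1+1, 2+1+1+1+1}. The candidates containing elements of all these cycle types are (S_3 x S_3) : C_2 (6T13) of order 72, S_6 (6T16) of order 720; the others are excluded. The observed types are precisely the cycle types that occur in (S_3 x S_3) : C_2 (6T13) (apart from the identity). Each of the other remaining candidates has further cycle types, and by the Chebotarev density theorem the matching factorization patterns would occur for a proportion of primes equal to their share of the group: S_6 (6T16) additionally contains elements of type 5+1, 4+1+1 (234 of its 720 elements, about 32% of primes). None of the 29 primes tested shows any such pattern (for each of these groups the chance of that is below 10^-4), which rules them out. Hence G = (S_3 x S_3) : C_2 (6T13), of order 72. The Galois group (S_3 x S_3) : C_2 (6T13) has order 72, so the splitting field has degree 72 over Q.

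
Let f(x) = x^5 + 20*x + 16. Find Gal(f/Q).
A_5, the alternating group on 5 letters

The polynomial f is an irreducible quintic over Q, so G = Gal(f/Q) is a transitive subgroup of S_5: one of C_5 (5T1, order 5), D_5 (5T2, order 10), F_20 (5T3, order 20), A_5 (5T4, order 60) or S_5 (5T5, order 120). The discriminant of f is 1024000000 = 32000^2, a perfect square, so G is contained in A_5. The transitive groups of degree 5 contained in A_5 are: C_5 (5T1, order 5), D_5 (5T2, order 10), A_5 (5T4, order 60). By Dedekind's theorem, for a prime p not dividing disc(f) the degrees of the irreducible factors of f mod p form the cycle type of an element of G. Factoring f modulo the 2 such primes p <= 7 (skipping 2, 5, which divide the discriminant), each new pattern first appears at: mod 3: f = (x^5 + 2x + 1), pattern 5; mod 7: f = (x + 2)(x + 3)(x^3 + 2x^2 + 5x + 5), pattern 3+1+1. No other pattern occurs in this range, so the set of observed cycle types is {5, 3+1+1}. Among the candidates above, the only group containing elements of all these cycle types is A_5 (5T4) — each of C_5 (5T1), D_5 (5T2) lacks at least one of them. Hence G = A_5 (5T4), of order 60.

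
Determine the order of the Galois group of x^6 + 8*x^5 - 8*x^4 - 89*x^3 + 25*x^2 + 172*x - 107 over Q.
The degree of the splitting field over Q equals the order of the Galois group, so first determine the group. The polynomial f is an irreducible sextic over Q, so G = Gal(f/Q) is one of the 16 transitive subgroups 6T1, ..., 6T16 of S_6. The discriminant of f is 8413926734596681 = 91727459^2, a perfect square, so G is contained in A_6. The transitive groups of degree 6 contained in A_6 are: A_4 (6T4, order 12), S_4 (6T7, order 24), (C_3 x C_3) : C_4 (6T10, order 36), PSL(2,5) (6T12, order 60), A_6 (6T15, order 360). By Dedekind's theorem, for a prime p not dividing disc(f) the degrees of the irreducible factors of f mod p form the cycle type of an element of G. Factoring f modulo the 21 such primes p <= 79 (skipping 19, which divides the discriminant), each new pattern first appears at: mod 2: f = (x + 1)(x^5 + x^4 + x^3 + x + 1), pattern 5+1; mod 7: f = (x^3 + x + 6)(x^3 + x^2 + 5x + 2), pattern 3+3; mod 61: f = (x + 38)(x + 59)(x^2 + 43x + 46)(x^2 + 51x + 57), pattern 2+2+1+1. No other pattern occurs in this range, so the set of observed cycle types is {5+1, 3+3, 2+2+1+1}. The candidates containing elements of all these cycle types are PSL(2,5) (6T12) of order 60, A_6 (6T15) of order 360; the others are excluded. The observed types are precisely the cycle types that occur in PSL(2,5) (6T12) (apart from the identity). Each of the other remaining candidates has further cycle types, and by the Chebotarev density theorem the matching factorization patterns would occur for a proportion of primes equal to their share of the group: A_6 (6T15) additionally contains elements of type 4+2, 3+1+1+1 (130 of its 360 elements, about 36% of primes). None of the 21 primes tested shows any such pattern (for each of these groups the chance of that is below 10^-4), which rules them out. Hence G = PSL(2,5) (6T12), of order 60. The Galois group PSL(2,5) (6T12) has order 60, so the splitting field has degree 60 over Q.

60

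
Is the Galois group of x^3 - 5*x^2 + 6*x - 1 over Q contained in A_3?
Yes

The polynomial is irreducible of degree 3 over Q. Its discriminant is 49 = 7^2, a perfect square. A Galois group lies in the alternating group exactly when the discriminant is a square in Q, so the Galois group (C_3) is contained in A_3.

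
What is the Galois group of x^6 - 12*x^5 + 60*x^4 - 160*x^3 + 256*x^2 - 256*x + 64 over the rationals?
The polynomial f is an irreducible sextic over Q, so G = Gal(f/Q) is one of the 16 transitive subgroups 6T1, ..., 6T16 of S_6. The discriminant of f is 66039417143296 = 8126464^2, a perfect square, so G is contained in A_6. The transitive groups of degree 6 contained in A_6 are: A_4 (6T4, order 12), S_4 (6T7, order 24), (C_3 x C_3) : C_4 (6T10, order 36), PSL(2,5) (6T12, order 60), A_6 (6T15, order 360). By Dedekind's theorem, for a prime p not dividing disc(f) the degrees of the irreducible factors of f mod p form the cycle type of an element of G. Factoring f modulo the 79 such primes p <= 419 (skipping 2, 31, which divide the discriminant), each new pattern first appears at: mod 3: f = (x^2 + 2x + 2)(x^4 + x^3 + 2x^2 + 2x + 2), pattern 4+2; mod 5: f = (x^3 + x^2 + x + 3)(x^3 + 2x^2 + 2x + 3), pattern 3+3; mod 11: f = (x + 3)(x + 4)(x^2 + 4x + 5)(x^2 + 10x + 4), pattern 2+2+1+1; mod 67: f = (x + 2)(x + 4)(x + 20)(x + 43)(x + 59)(x + 61), pattern 1+1+1+1+1+1. No other pattern occurs in this range, so the set of observed cycle types is {4+2, 3+3, 2+2+1+1, 1+1+1+1+1+1}. The candidates containing elements of all these cycle types are S_4 (6T7) of order 24, (C_3 x C_3) : C_4 (6T10) of order 36, A_6 (6T15) of order 360; the others are excluded. The observed types are precisely the cycle types that occur in S_4 (6T7). Each of the other remaining candidates has further cycle types, and by the Chebotarev density theorem the matching factorization patterns would occur for a proportion of primes equal to their share of the group: (C_3 x C_3) : C_4 (6T10) additionally contains elements of type 3+1+1+1 (4 of its 36 elements, about 11% of primes); A_6 (6T15) additionally contains elements of type 5+1, 3+1+1+1 (184 of its 360 elements, about 51% of primes). None of the 79 primes tested shows any such pattern (for each of these groups the chance of that is below 10^-4), which rules them out. Hence G = S_4 (6T7), of order 24.

S_4 (order 24)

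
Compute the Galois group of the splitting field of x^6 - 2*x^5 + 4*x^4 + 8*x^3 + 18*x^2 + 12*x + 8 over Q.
The polynomial f is an irreducible sextic over Q, so G = Gal(f/Q) is one of the 16 transitive subgroups 6T1, ..., 6T16 of S_6. The discriminant of f is -4014080000, which is not a perfect square, so G is not contained in A_6. The transitive groups of degree 6 not contained in A_6 are: C_6 (6T1, order 6), S_3 (6T2, order 6), D_6 (6T3, order 12), C_3 x S_3 (6T5, order 18), A_4 x C_2 (6T6, order 24), S_4 (6T8, order 24), S_3 x S_3 (6T9, order 36), S_4 x C_2 (6T11, order 48), (S_3 x S_3) : C_2 (6T13, order 72), PGL(2,5) (6T14, order 120), S_6 (6T16, order 720). By Dedekind's theorem, for a prime p not dividing disc(f) the degrees of the irreducible factors of f mod p form the cycle type of an element of G. Factoring f modulo the 22 such primes p <= 97 (skipping 2, 5, 7, which divide the discriminant), each new pattern first appears at: mod 3: f = (x^3 + 2x + 2)(x^3 + x^2 + 2x + 1), pattern 3+3; mod 13: f = (x + 1)(x + 6)(x^4 + 4x^3 + 9x^2 + 12x + 10), pattern 4+1+1; mod 37: f = (x^2 + 5x + 21)(x^2 + 7x + 25)(x^2 + 23x + 17), pattern 2+2+2; mod 43: f = (x + 16)(x + 40)(x^2 + 8x + 20)(x^2 + 20x + 24), pattern 2+2+1+1. No other pattern occurs in this range, so the set of observed cycle types is {3+3, 4+1+1, 2+2+2, 2+2+1+1}. The candidates containing elements of all these cycle types are S_4 (6T8) of order 24, S_4 x C_2 (6T11) of order 48, PGL(2,5) (6T14) of order 120, S_6 (6T16) of order 720; the others are excluded. The observed types are precisely the cycle types that occur in S_4 (6T8) (apart from the identity). Each of the other remaining candidates has further cycle types, and by the Chebotarev density theorem the matching factorization patterns would occur for a proportion of primes equal to their share of the group: S_4 x C_2 (6T11) additionally contains elements of type 6, 4+2, 2+1+1+1+1 (17 of its 48 elements, about 35% of primes); PGL(2,5) (6T14) additionally contains elements of type 6, 5+1 (44 of its 120 elements, about 37% of primes); S_6 (6T16) additionally contains elements of type 6, 5+1, 4+2, 3+2+1, 3+1+1+1, 2+1+1+1+1 (529 of its 720 elements, about 73% of primes). None of the 22 primes tested shows any such pattern (for each of these groups the chance of that is below 10^-4), which rules them out. Hence G = S_4 (6T8), of order 24.

6T8: S_4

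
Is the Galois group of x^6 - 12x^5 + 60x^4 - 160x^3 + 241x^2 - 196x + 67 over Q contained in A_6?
The polynomial is irreducible of degree 6 over Q. Its discriminant is 61504 = 248^2, a perfect square. A Galois group lies in the alternating group exactly when the discriminant is a square in Q, so the Galois group (S_4) is contained in A_6.

Yes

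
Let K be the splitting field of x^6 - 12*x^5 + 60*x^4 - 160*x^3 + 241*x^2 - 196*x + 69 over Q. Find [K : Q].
The degree of the splitting field over Q equals the order of the Galois group, so first determine the group. The polynomial f is an irreducible sextic over Q, so G = Gal(f/Q) is one of the 16 transitive subgroups 6T1, ..., 6T16 of S_6. The discriminant of f is -61504, which is not a perfect square, so G is not contained in A_6. The transitive groups of degree 6 not contained in A_6 are: C_6 (6T1, order 6), S_3 (6T2, order 6), D_6 (6T3, order 12), C_3 x S_3 (6T5, order 18), A_4 x C_2 (6T6, order 24), S_4 (6T8, order 24), S_3 x S_3 (6T9, order 36), S_4 x C_2 (6T11, order 48), (S_3 x S_3) : C_2 (6T13, order 72), PGL(2,5) (6T14, order 120), S_6 (6T16, order 720). By Dedekind's theorem, for a prime p not dividing disc(f) the degrees of the irreducible factors of f mod p form the cycle type of an element of G. Factoring f modulo the 17 such primes p <= 67 (skipping 2, 31, which divide the discriminant), each new pattern first appears at: mod 3: f = (x)(x + 2)(x^4 + x^3 + x^2 + 1), pattern 4+1+1; mod 5: f = (x^3 + x^2 + x + 3)(x^3 + 2x^2 + 2x + 3), pattern 3+3; mod 7: f = (x^6 + 2x^5 + 4x^4 + x^3 + 3x^2 + 6), pattern 6; mod 11: f = (x^2 + 6x + 2)(x^2 + 7x + 2)(x^2 + 8x + 9), pattern 2+2+2; mod 13: f = (x^2 + 9x + 10)(x^4 + 5x^3 + 5x^2 + 5x + 3), pattern 4+2; mod 37: f = (x + 3)(x + 30)(x^2 + 5x + 2)(x^2 + 24x + 1), pattern 2+2+1+1; mod 47: f = (x + 3)(x + 7)(x + 36)(x + 40)(x^2 + 43x + 16), pattern 2+1+1+1+1. No other pattern occurs in this range, so the set of observed cycle types is {4+1+1, 3+3, 6, 2+2+2, 4+2, 2+2+1+1, 2+1+1+1+1}. The candidates containing elements of all these cycle types are S_4 x C_2 (6T11) of order 48, S_6 (6T16) of order 720; the others are excluded. The observed types are precisely the cycle types that occur in S_4 x C_2 (6T11) (apart from the identity). Each of the other remaining candidates has further cycle types, and by the Chebotarev density theorem the matching factorization patterns would occur for a proportion of primes equal to their share of the group: S_6 (6T16) additionally contains elements of type 5+1, 3+2+1, 3+1+1+1 (304 of its 720 elements, about 42% of primes). None of the 17 primes tested shows any such pattern (for each of these groups the chance of that is below 10^-4), which rules them out. Hence G = S_4 x C_2 (6T11), of order 48. The Galois group S_4 x C_2 (6T11) has order 48, so the splitting field has degree 48 over Q.

48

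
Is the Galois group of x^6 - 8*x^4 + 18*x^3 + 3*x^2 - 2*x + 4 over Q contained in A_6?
Yes

The polynomial is irreducible of degree 6 over Q. Its discriminant is 454513278976 = 674176^2, a perfect square. A Galois group lies in the alternating group exactly when the discriminant is a square in Q, so the Galois group (S_4) is contained in A_6.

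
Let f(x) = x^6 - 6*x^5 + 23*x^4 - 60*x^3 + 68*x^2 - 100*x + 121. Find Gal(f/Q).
S_4

The polynomial f is an irreducible sextic over Q, so G = Gal(f/Q) is one of the 16 transitive subgroups 6T1, ..., 6T16 of S_6. The discriminant of f is 2046918914580544 = 45242888^2, a perfect square, so G is contained in A_6. The transitive groups of degree 6 contained in A_6 are: A_4 (6T4, order 12), S_4 (6T7, order 24), (C_3 x C_3) : C_4 (6T10, order 36), PSL(2,5) (6T12, order 60), A_6 (6T15, order 360). By Dedekind's theorem, for a prime p not dividing disc(f) the degrees of the irreducible factors of f mod p form the cycle type of an element of G. Factoring f modulo the 79 such primes p <= 419 (skipping 2, 31, which divide the discriminant), each new pattern first appears at: mod 3: f = (x^2 + 2x + 2)(x^4 + x^3 + x^2 + 2x + 2), pattern 4+2; mod 5: f = (x^3 + x^2 + 4x + 1)(x^3 + 3x^2 + x + 1), pattern 3+3; mod 11: f = (x)(x + 6)(x^2 + x + 4)(x^2 + 9x + 5), pattern 2+2+1+1; mod 67: f = (x + 14)(x + 36)(x + 45)(x + 51)(x + 56)(x + 60), pattern 1+1+1+1+1+1. No other pattern occurs in this range, so the set of observed cycle types is {4+2, 3+3, 2+2+1+1, 1+1+1+1+1+1}. The candidates containing elements of all these cycle types are S_4 (6T7) of order 24, (C_3 x C_3) : C_4 (6T10) of order 36, A_6 (6T15) of order 360; the others are excluded. The observed types are precisely the cycle types that occur in S_4 (6T7). Each of the other remaining candidates has further cycle types, and by the Chebotarev density theorem the matching factorization patterns would occur for a proportion of primes equal to their share of the group: (C_3 x C_3) : C_4 (6T10) additionally contains elements of type 3+1+1+1 (4 of its 36 elements, about 11% of primes); A_6 (6T15) additionally contains elements of type 5+1, 3+1+1+1 (184 of its 360 elements, about 51% of primes). None of the 79 primes tested shows any such pattern (for each of these groups the chance of that is below 10^-4), which rules them out. Hence G = S_4 (6T7), of order 24.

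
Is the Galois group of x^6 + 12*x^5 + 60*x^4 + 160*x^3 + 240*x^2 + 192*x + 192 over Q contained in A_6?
The polynomial is irreducible of degree 6 over Q. Its discriminant is -1603087953297408, which is not a perfect square. A Galois group lies in the alternating group exactly when the discriminant is a square in Q, so the Galois group (D_6) is not contained in A_6.

No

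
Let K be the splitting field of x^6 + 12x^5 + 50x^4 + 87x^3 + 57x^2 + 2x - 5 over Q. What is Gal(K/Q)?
6T12: PSL(2,5)

The polynomial f is an irreducible sextic over Q, so G = Gal(f/Q) is one of the 16 transitive subgroups 6T1, ..., 6T16 of S_6. The discriminant of f is 30991489 = 5567^2, a perfect square, so G is contained in A_6. The transitive groups of degree 6 contained in A_6 are: A_4 (6T4, order 12), S_4 (6T7, order 24), (C_3 x C_3) : C_4 (6T10, order 36), PSL(2,5) (6T12, order 60), A_6 (6T15, order 360). By Dedekind's theorem, for a prime p not dividing disc(f) the degrees of the irreducible factors of f mod p form the cycle type of an element of G. Factoring f modulo the 21 such primes p <= 79 (skipping 19, which divides the discriminant), each new pattern first appears at: mod 2: f = (x + 1)(x^5 + x^4 + x^3 + x + 1), pattern 5+1; mod 7: f = (x^3 + x^2 + 3x + 5)(x^3 + 4x^2 + x + 6), pattern 3+3; mod 61: f = (x + 4)(x + 26)(x^2 + 50x + 13)(x^2 + 54x + 30), pattern 2+2+1+1. No other pattern occurs in this range, so the set of observed cycle types is {5+1, 3+3, 2+2+1+1}. The candidates containing elements of all these cycle types are PSL(2,5) (6T12) of order 60, A_6 (6T15) of order 360; the others are excluded. The observed types are precisely the cycle types that occur in PSL(2,5) (6T12) (apart from the identity). Each of the other remaining candidates has further cycle types, and by the Chebotarev density theorem the matching factorization patterns would occur for a proportion of primes equal to their share of the group: A_6 (6T15) additionally contains elements of type 4+2, 3+1+1+1 (130 of its 360 elements, about 36% of primes). None of the 21 primes tested shows any such pattern (for each of these groups the chance of that is below 10^-4), which rules them out. Hence G = PSL(2,5) (6T12), of order 60.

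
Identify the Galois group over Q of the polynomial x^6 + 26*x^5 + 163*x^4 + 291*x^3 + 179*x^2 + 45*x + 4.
PSL(2,5), A_5 acting on 6 points

The polynomial f is an irreducible sextic over Q, so G = Gal(f/Q) is one of the 16 transitive subgroups 6T1, ..., 6T16 of S_6. The discriminant of f is 30991489 = 5567^2, a perfect square, so G is contained in A_6. The transitive groups of degree 6 contained in A_6 are: A_4 (6T4, order 12), S_4 (6T7, order 24), (C_3 x C_3) : C_4 (6T10, order 36), PSL(2,5) (6T12, order 60), A_6 (6T15, order 360). By Dedekind's theorem, for a prime p not dividing disc(f) the degrees of the irreducible factors of f mod p form the cycle type of an element of G. Factoring f modulo the 21 such primes p <= 79 (skipping 19, which divides the discriminant), each new pattern first appears at: mod 2: f = (x)(x^5 + x^3 + x^2 + x + 1), pattern 5+1; mod 7: f = (x^3 + 2x^2 + 1)(x^3 + 3x^2 + 3x + 4), pattern 3+3; mod 61: f = (x + 9)(x + 15)(x^2 + 5x + 41)(x^2 + 58x + 15), pattern 2+2+1+1. No other pattern occurs in this range, so the set of observed cycle types is {5+1, 3+3, 2+2+1+1}. The candidates containing elements of all these cycle types are PSL(2,5) (6T12) of order 60, A_6 (6T15) of order 360; the others are excluded. The observed types are precisely the cycle types that occur in PSL(2,5) (6T12) (apart from the identity). Each of the other remaining candidates has further cycle types, and by the Chebotarev density theorem the matching factorization patterns would occur for a proportion of primes equal to their share of the group: A_6 (6T15) additionally contains elements of type 4+2, 3+1+1+1 (130 of its 360 elements, about 36% of primes). None of the 21 primes tested shows any such pattern (for each of these groups the chance of that is below 10^-4), which rules them out. Hence G = PSL(2,5) (6T12), of order 60.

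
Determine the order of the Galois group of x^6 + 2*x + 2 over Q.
The degree of the splitting field over Q equals the order of the Galois group, so first determine the group. The polynomial f is an irreducible sextic over Q, so G = Gal(f/Q) is one of the 16 transitive subgroups 6T1, ..., 6T16 of S_6. The discriminant of f is -1292992, which is not a perfect square, so G is not contained in A_6. The transitive groups of degree 6 not contained in A_6 are: C_6 (6T1, order 6), S_3 (6T2, order 6), D_6 (6T3, order 12), C_3 x S_3 (6T5, order 18), A_4 x C_2 (6T6, order 24), S_4 (6T8, order 24), S_3 x S_3 (6T9, order 36), S_4 x C_2 (6T11, order 48), (S_3 x S_3) : C_2 (6T13, order 72), PGL(2,5) (6T14, order 120), S_6 (6T16, order 720). By Dedekind's theorem, for a prime p not dividing disc(f) the degrees of the irreducible factors of f mod p form the cycle type of an element of G. Factoring f modulo the 3 such primes p <= 7 (skipping 2, which divides the discriminant), each new pattern first appears at: mod 3: f = (x^6 + 2x + 2), pattern 6; mod 5: f = (x + 3)(x + 4)(x^4 + 3x^3 + 2x^2 + 1), pattern 4+1+1; mod 7: f = (x + 5)(x^2 + 4x + 5)(x^3 + 5x^2 + 4), pattern 3+2+1. No other pattern occurs in this range, so the set of observed cycle types is {6, 4+1+1, 3+2+1}. Among the candidates above, the only group containing elements of all these cycle types is S_6 (6T16); every other candidate lacks at least one of them. Hence G = S_6 (6T16), of order 720. The Galois group S_6 (6T16) has order 720, so the splitting field has degree 720 over Q.

720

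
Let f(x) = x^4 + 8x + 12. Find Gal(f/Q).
The polynomial is an irreducible quartic over Q and its discriminant is 331776 = 576^2, a perfect square, so the Galois group is contained in A_4. The resolvent cubic y^3 - 48*y - 64 is irreducible over Q. An irreducible resolvent with square discriminant gives A_4.

A_4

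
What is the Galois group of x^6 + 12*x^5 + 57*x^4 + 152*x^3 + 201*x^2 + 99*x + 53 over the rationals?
The polynomial f is an irreducible sextic over Q, so G = Gal(f/Q) is one of the 16 transitive subgroups 6T1, ..., 6T16 of S_6. The discriminant of f is 1656708629428629, which is not a perfect square, so G is not contained in A_6. The transitive groups of degree 6 not contained in A_6 are: C_6 (6T1, order 6), S_3 (6T2, order 6), D_6 (6T3, order 12), C_3 x S_3 (6T5, order 18), A_4 x C_2 (6T6, order 24), S_4 (6T8, order 24), S_3 x S_3 (6T9, order 36), S_4 x C_2 (6T11, order 48), (S_3 x S_3) : C_2 (6T13, order 72), PGL(2,5) (6T14, order 120), S_6 (6T16, order 720). By Dedekind's theorem, for a prime p not dividing disc(f) the degrees of the irreducible factors of f mod p form the cycle type of an element of G. Factoring f modulo the 16 such primes p <= 67 (skipping 3, 7, 29, which divide the discriminant), each new pattern first appears at: mod 2: f = (x^6 + x^4 + x^2 + x + 1), pattern 6; mod 5: f = (x + 2)(x + 4)(x^2 + 2x + 3)(x^2 + 4x + 2), pattern 2+2+1+1; mod 13: f = (x + 4)(x + 6)(x + 9)(x^3 + 6x^2 + 11x + 5), pattern 3+1+1+1; mod 19: f = (x^2 + x + 11)(x^2 + 4x + 2)(x^2 + 7x + 5), pattern 2+2+2; mod 67: f = (x^3 + 6x^2 + 22x + 6)(x^3 + 6x^2 + 66x + 20), pattern 3+3. No other pattern occurs in this range, so the set of observed cycle types is {6, 2+2+1+1, 3+1+1+1, 2+2+2, 3+3}. The candidates containing elements of all these cycle types are S_3 x S_3 (6T9) of order 36, (S_3 x S_3) : C_2 (6T13) of order 72, S_6 (6T16) of order 720; the others are excluded. The observed types are precisely the cycle types that occur in S_3 x S_3 (6T9) (apart from the identity). Each of the other remaining candidates has further cycle types, and by the Chebotarev density theorem the matching factorization patterns would occur for a proportion of primes equal to their share of the group: (S_3 x S_3) : C_2 (6T13) additionally contains elements of type 4+2, 3+2+1, 2+1+1+1+1 (36 of its 72 elements, about 50% of primes); S_6 (6T16) additionally contains elements of type 5+1, 4+2, 4+1+1, 3+2+1, 2+1+1+1+1 (459 of its 720 elements, about 64% of primes). None of the 16 primes tested shows any such pattern (for each of these groups the chance of that is below 10^-4), which rules them out. Hence G = S_3 x S_3 (6T9), of order 36.

S_3 x S_3 (order 36)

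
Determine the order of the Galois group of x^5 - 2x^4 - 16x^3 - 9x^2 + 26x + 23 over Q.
5

The degree of the splitting field over Q equals the order of the Galois group, so first determine the group. The polynomial f is an irreducible quintic over Q, so G = Gal(f/Q) is a transitive subgroup of S_5: one of C_5 (5T1, order 5), D_5 (5T2, order 10), F_20 (5T3, order 20), A_5 (5T4, order 60) or S_5 (5T5, order 120). The discriminant of f is 7745089 = 2783^2, a perfect square, so G is contained in A_5. The transitive groups of degree 5 contained in A_5 are: C_5 (5T1, order 5), D_5 (5T2, order 10), A_5 (5T4, order 60). By Dedekind's theorem, for a prime p not dividing disc(f) the degrees of the irreducible factors of f mod p form the cycle type of an element of G. Factoring f modulo the 14 such primes p <= 53 (skipping 11, 23, which divide the discriminant), each new pattern first appears at: mod 2: f = (x^5 + x^2 + 1), pattern 5; mod 43: f = (x + 9)(x + 20)(x + 31)(x + 32)(x + 35), pattern 1+1+1+1+1. No other pattern occurs in this range, so the set of observed cycle types is {5, 1+1+1+1+1}. The candidates containing elements of all these cycle types are C_5 (5T1) of order 5, D_5 (5T2) of order 10, A_5 (5T4) of order 60; the others are excluded. The observed types are precisely the cycle types that occur in C_5 (5T1). Each of the other remaining candidates has further cycle types, and by the Chebotarev density theorem the matching factorization patterns would occur for a proportion of primes equal to their share of the group: D_5 (5T2) additionally contains elements of type 2+2+1 (5 of its 10 elements, about 50% of primes); A_5 (5T4) additionally contains elements of type 3+1+1, 2+2+1 (35 of its 60 elements, about 58% of primes). None of the 14 primes tested shows any such pattern (for each of these groups the chance of that is below 10^-4), which rules them out. Hence G = C_5 (5T1), of order 5. The Galois group C_5 (5T1) has order 5, so the splitting field has degree 5 over Q.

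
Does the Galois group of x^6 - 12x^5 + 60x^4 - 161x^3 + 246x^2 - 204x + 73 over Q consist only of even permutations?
No

The polynomial is irreducible of degree 6 over Q. Its discriminant is -19683, which is not a perfect square. A Galois group lies in the alternating group exactly when the discriminant is a square in Q, so the Galois group (C_6) is not contained in A_6.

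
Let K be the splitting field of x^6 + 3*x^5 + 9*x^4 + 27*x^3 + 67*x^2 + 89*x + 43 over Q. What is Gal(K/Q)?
The polynomial f is an irreducible sextic over Q, so G = Gal(f/Q) is one of the 16 transitive subgroups 6T1, ..., 6T16 of S_6. The discriminant of f is -71252957167, which is not a perfect square, so G is not contained in A_6. The transitive groups of degree 6 not contained in A_6 are: C_6 (6T1, order 6), S_3 (6T2, order 6), D_6 (6T3, order 12), C_3 x S_3 (6T5, order 18), A_4 x C_2 (6T6, order 24), S_4 (6T8, order 24), S_3 x S_3 (6T9, order 36), S_4 x C_2 (6T11, order 48), (S_3 x S_3) : C_2 (6T13, order 72), PGL(2,5) (6T14, order 120), S_6 (6T16, order 720). By Dedekind's theorem, for a prime p not dividing disc(f) the degrees of the irreducible factors of f mod p form the cycle type of an element of G. Factoring f modulo the 37 such primes p <= 173 (skipping 7, 29, 71, which divide the discriminant), each new pattern first appears at: mod 2: f = (x^3 + x + 1)(x^3 + x^2 + 1), pattern 3+3; mod 3: f = (x^6 + x^2 + 2x + 1), pattern 6; mod 13: f = (x^2 + 8)(x^2 + 4x + 6)(x^2 + 12x + 12), pattern 2+2+2; mod 43: f = (x)(x + 13)(x + 19)(x + 29)(x + 33)(x + 38), pattern 1+1+1+1+1+1. No other pattern occurs in this range, so the set of observed cycle types is {3+3, 6, 2+2+2, 1+1+1+1+1+1}. The candidates containing elements of all these cycle types are C_6 (6T1) of order 6, D_6 (6T3) of order 12, C_3 x S_3 (6T5) of order 18, A_4 x C_2 (6T6) of order 24, S_3 x S_3 (6T9) of order 36, S_4 x C_2 (6T11) of order 48, (S_3 x S_3) : C_2 (6T13) of order 72, PGL(2,5) (6T14) of order 120, S_6 (6T16) of order 720; the others are excluded. The observed types are precisely the cycle types that occur in C_6 (6T1). Each of the other remaining candidates has further cycle types, and by the Chebotarev density theorem the matching factorization patterns would occur for a proportion of primes equal to their share of the group: D_6 (6T3) additionally contains elements of type 2+2+1+1 (3 of its 12 elements, about 25% of primes); C_3 x S_3 (6T5) additionally contains elements of type 3+1+1+1 (4 of its 18 elements, about 22% of primes); A_4 x C_2 (6T6) additionally contains elements of type 2+2+1+1, 2+1+1+1+1 (6 of its 24 elements, about 25% of primes); S_3 x S_3 (6T9) additionally contains elements of type 3+1+1+1, 2+2+1+1 (13 of its 36 elements, about 36% of primes); S_4 x C_2 (6T11) additionally contains elements of type 4+2, 4+1+1, 2+2+1+1, 2+1+1+1+1 (24 of its 48 elements, about 50% of primes); (S_3 x S_3) : C_2 (6T13) additionally contains elements of type 4+2, 3+2+1, 3+1+1+1, 2+2+1+1, 2+1+1+1+1 (49 of its 72 elements, about 68% of primes); PGL(2,5) (6T14) additionally contains elements of type 5+1, 4+1+1, 2+2+1+1 (69 of its 120 elements, about 58% of primes); S_6 (6T16) additionally contains elements of type 5+1, 4+2, 4+1+1, 3+2+1, 3+1+1+1, 2+2+1+1, 2+1+1+1+1 (544 of its 720 elements, about 76% of primes). None of the 37 primes tested shows any such pattern (for each of these groups the chance of that is below 10^-4), which rules them out. Hence G = C_6 (6T1), of order 6.

C_6 (order 6)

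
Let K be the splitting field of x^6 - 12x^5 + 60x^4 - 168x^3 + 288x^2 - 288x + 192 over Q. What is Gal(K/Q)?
C_6

The polynomial f is an irreducible sextic over Q, so G = Gal(f/Q) is one of the 16 transitive subgroups 6T1, ..., 6T16 of S_6. The discriminant of f is -21134460321792, which is not a perfect square, so G is not contained in A_6. The transitive groups of degree 6 not contained in A_6 are: C_6 (6T1, order 6), S_3 (6T2, order 6), D_6 (6T3, order 12), C_3 x S_3 (6T5, order 18), A_4 x C_2 (6T6, order 24), S_4 (6T8, order 24), S_3 x S_3 (6T9, order 36), S_4 x C_2 (6T11, order 48), (S_3 x S_3) : C_2 (6T13, order 72), PGL(2,5) (6T14, order 120), S_6 (6T16, order 720). By Dedekind's theorem, for a prime p not dividing disc(f) the degrees of the irreducible factors of f mod p form the cycle type of an element of G. Factoring f modulo the 37 such primes p <= 167 (skipping 2, 3, which divide the discriminant), each new pattern first appears at: mod 5: f = (x^6 + 3x^5 + 2x^3 + 3x^2 + 2x + 2), pattern 6; mod 7: f = (x^3 + x^2 + 5x + 1)(x^3 + x^2 + 5x + 3), pattern 3+3; mod 17: f = (x^2 + 5x + 7)(x^2 + 7x + 3)(x^2 + 10x + 14), pattern 2+2+2; mod 19: f = (x + 6)(x + 8)(x + 10)(x + 11)(x + 13)(x + 16), pattern 1+1+1+1+1+1. No other pattern occurs in this range, so the set of observed cycle types is {6, 3+3, 2+2+2, 1+1+1+1+1+1}. The candidates containing elements of all these cycle types are C_6 (6T1) of order 6, D_6 (6T3) of order 12, C_3 x S_3 (6T5) of order 18, A_4 x C_2 (6T6) of order 24, S_3 x S_3 (6T9) of order 36, S_4 x C_2 (6T11) of order 48, (S_3 x S_3) : C_2 (6T13) of order 72, PGL(2,5) (6T14) of order 120, S_6 (6T16) of order 720; the others are excluded. The observed types are precisely the cycle types that occur in C_6 (6T1). Each of the other remaining candidates has further cycle types, and by the Chebotarev density theorem the matching factorization patterns would occur for a proportion of primes equal to their share of the group: D_6 (6T3) additionally contains elements of type 2+2+1+1 (3 of its 12 elements, about 25% of primes); C_3 x S_3 (6T5) additionally contains elements of type 3+1+1+1 (4 of its 18 elements, about 22% of primes); A_4 x C_2 (6T6) additionally contains elements of type 2+2+1+1, 2+1+1+1+1 (6 of its 24 elements, about 25% of primes); S_3 x S_3 (6T9) additionally contains elements of type 3+1+1+1, 2+2+1+1 (13 of its 36 elements, about 36% of primes); S_4 x C_2 (6T11) additionally contains elements of type 4+2, 4+1+1, 2+2+1+1, 2+1+1+1+1 (24 of its 48 elements, about 50% of primes); (S_3 x S_3) : C_2 (6T13) additionally contains elements of type 4+2, 3+2+1, 3+1+1+1, 2+2+1+1, 2+1+1+1+1 (49 of its 72 elements, about 68% of primes); PGL(2,5) (6T14) additionally contains elements of type 5+1, 4+1+1, 2+2+1+1 (69 of its 120 elements, about 58% of primes); S_6 (6T16) additionally contains elements of type 5+1, 4+2, 4+1+1, 3+2+1, 3+1+1+1, 2+2+1+1, 2+1+1+1+1 (544 of its 720 elements, about 76% of primes). None of the 37 primes tested shows any such pattern (for each of these groups the chance of that is below 10^-4), which rules them out. Hence G = C_6 (6T1), of order 6.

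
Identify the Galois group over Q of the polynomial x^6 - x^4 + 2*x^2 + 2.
S_4, S_4(6c), the S_4-action on 6 points not in A_6

The polynomial f is an irreducible sextic over Q, so G = Gal(f/Q) is one of the 16 transitive subgroups 6T1, ..., 6T16 of S_6. The discriminant of f is -5120000, which is not a perfect square, so G is not contained in A_6. The transitive groups of degree 6 not contained in A_6 are: C_6 (6T1, order 6), S_3 (6T2, order 6), D_6 (6T3, order 12), C_3 x S_3 (6T5, order 18), A_4 x C_2 (6T6, order 24), S_4 (6T8, order 24), S_3 x S_3 (6T9, order 36), S_4 x C_2 (6T11, order 48), (S_3 x S_3) : C_2 (6T13, order 72), PGL(2,5) (6T14, order 120), S_6 (6T16, order 720). By Dedekind's theorem, for a prime p not dividing disc(f) the degrees of the irreducible factors of f mod p form the cycle type of an element of G. Factoring f modulo the 22 such primes p <= 89 (skipping 2, 5, which divide the discriminant), each new pattern first appears at: mod 3: f = (x^3 + x^2 + 2)(x^3 + 2x^2 + 1), pattern 3+3; mod 7: f = (x^2 + 2)(x^2 + x + 6)(x^2 + 6x + 6), pattern 2+2+2; mod 13: f = (x + 4)(x + 9)(x^4 + 2x^2 + 8), pattern 4+1+1; mod 43: f = (x + 12)(x + 31)(x^2 + 4)(x^2 + 10), pattern 2+2+1+1. No other pattern occurs in this range, so the set of observed cycle types is {3+3, 2+2+2, 4+1+1, 2+2+1+1}. The candidates containing elements of all these cycle types are S_4 (6T8) of order 24, S_4 x C_2 (6T11) of order 48, PGL(2,5) (6T14) of order 120, S_6 (6T16) of order 720; the others are excluded. The observed types are precisely the cycle types that occur in S_4 (6T8) (apart from the identity). Each of the other remaining candidates has further cycle types, and by the Chebotarev density theorem the matching factorization patterns would occur for a proportion of primes equal to their share of the group: S_4 x C_2 (6T11) additionally contains elements of type 6, 4+2, 2+1+1+1+1 (17 of its 48 elements, about 35% of primes); PGL(2,5) (6T14) additionally contains elements of type 6, 5+1 (44 of its 120 elements, about 37% of primes); S_6 (6T16) additionally contains elements of type 6, 5+1, 4+2, 3+2+1, 3+1+1+1, 2+1+1+1+1 (529 of its 720 elements, about 73% of primes). None of the 22 primes tested shows any such pattern (for each of these groups the chance of that is below 10^-4), which rules them out. Hence G = S_4 (6T8), of order 24.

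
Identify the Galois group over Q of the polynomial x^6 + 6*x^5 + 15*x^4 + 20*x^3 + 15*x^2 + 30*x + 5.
A_6 (order 360)

The polynomial f is an irreducible sextic over Q, so G = Gal(f/Q) is one of the 16 transitive subgroups 6T1, ..., 6T16 of S_6. The discriminant of f is 746496000000 = 864000^2, a perfect square, so G is contained in A_6. The transitive groups of degree 6 contained in A_6 are: A_4 (6T4, order 12), S_4 (6T7, order 24), (C_3 x C_3) : C_4 (6T10, order 36), PSL(2,5) (6T12, order 60), A_6 (6T15, order 360). By Dedekind's theorem, for a prime p not dividing disc(f) the degrees of the irreducible factors of f mod p form the cycle type of an element of G. Factoring f modulo the 6 such primes p <= 23 (skipping 2, 3, 5, which divide the discriminant), each new pattern first appears at: mod 7: f = (x + 4)(x^5 + 2x^4 + 6x^2 + 5x + 3), pattern 5+1; mod 23: f = (x + 8)(x + 13)(x + 22)(x^3 + 9x^2 + 5x + 13), pattern 3+1+1+1. No other pattern occurs in this range, so the set of observed cycle types is {5+1, 3+1+1+1}. Among the candidates above, the only group containing elements of all these cycle types is A_6 (6T15) — each of A_4 (6T4), S_4 (6T7), (C_3 x C_3) : C_4 (6T10), PSL(2,5) (6T12) lacks at least one of them. Hence G = A_6 (6T15), of order 360.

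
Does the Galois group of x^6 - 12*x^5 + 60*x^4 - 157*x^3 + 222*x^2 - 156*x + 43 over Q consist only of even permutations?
The polynomial is irreducible of degree 6 over Q. Its discriminant is -177147, which is not a perfect square. A Galois group lies in the alternating group exactly when the discriminant is a square in Q, so the Galois group (C_3 x S_3) is not contained in A_6.

No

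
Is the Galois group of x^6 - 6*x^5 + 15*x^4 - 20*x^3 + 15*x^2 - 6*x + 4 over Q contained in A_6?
No

The polynomial is irreducible of degree 6 over Q. Its discriminant is -11337408, which is not a perfect square. A Galois group lies in the alternating group exactly when the discriminant is a square in Q, so the Galois group (S_3) is not contained in A_6.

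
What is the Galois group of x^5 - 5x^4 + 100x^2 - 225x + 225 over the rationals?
D_5 (order 10)

The polynomial f is an irreducible quintic over Q, so G = Gal(f/Q) is a transitive subgroup of S_5: one of C_5 (5T1, order 5), D_5 (5T2, order 10), F_20 (5T3, order 20), A_5 (5T4, order 60) or S_5 (5T5, order 120). The discriminant of f is 23040000000000 = 4800000^2, a perfect square, so G is contained in A_5. The transitive groups of degree 5 contained in A_5 are: C_5 (5T1, order 5), D_5 (5T2, order 10), A_5 (5T4, order 60). By Dedekind's theorem, for a prime p not dividing disc(f) the degrees of the irreducible factors of f mod p form the cycle type of an element of G. Factoring f modulo the 23 such primes p <= 101 (skipping 2, 3, 5, which divide the discriminant), each new pattern first appears at: mod 7: f = (x^5 + 2x^4 + 2x^2 + 6x + 1), pattern 5; mod 17: f = (x + 1)(x^2 + 12x + 12)(x^2 + 16x + 6), pattern 2+2+1. No other pattern occurs in this range, so the set of observed cycle types is {5, 2+2+1}. The candidates containing elements of all these cycle types are D_5 (5T2) of order 10, A_5 (5T4) of order 60; the others are excluded. The observed types are precisely the cycle types that occur in D_5 (5T2) (apart from the identity). Each of the other remaining candidates has further cycle types, and by the Chebotarev density theorem the matching factorization patterns would occur for a proportion of primes equal to their share of the group: A_5 (5T4) additionally contains elements of type 3+1+1 (20 of its 60 elements, about 33% of primes). None of the 23 primes tested shows any such pattern (for each of these groups the chance of that is below 10^-4), which rules them out. Hence G = D_5 (5T2), of order 10.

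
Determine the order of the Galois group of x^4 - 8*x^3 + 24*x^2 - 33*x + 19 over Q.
The degree of the splitting field over Q equals the order of the Galois group, so first determine the group. The polynomial is an irreducible quartic over Q and its discriminant is 229, which is not a perfect square, so the Galois group is not contained in A_4. The resolvent cubic y^3 - 24*y^2 + 188*y - 481 is irreducible over Q. An irreducible resolvent with non-square discriminant gives S_4. The Galois group S_4 (4T5) has order 24, so the splitting field has degree 24 over Q.

24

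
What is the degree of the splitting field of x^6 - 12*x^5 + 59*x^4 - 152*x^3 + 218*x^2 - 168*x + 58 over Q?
The degree of the splitting field over Q equals the order of the Galois group, so first determine the group. The polynomial f is an irreducible sextic over Q, so G = Gal(f/Q) is one of the 16 transitive subgroups 6T1, ..., 6T16 of S_6. The discriminant of f is -5120000, which is not a perfect square, so G is not contained in A_6. The transitive groups of degree 6 not contained in A_6 are: C_6 (6T1, order 6), S_3 (6T2, order 6), D_6 (6T3, order 12), C_3 x S_3 (6T5, order 18), A_4 x C_2 (6T6, order 24), S_4 (6T8, order 24), S_3 x S_3 (6T9, order 36), S_4 x C_2 (6T11, order 48), (S_3 x S_3) : C_2 (6T13, order 72), PGL(2,5) (6T14, order 120), S_6 (6T16, order 720). By Dedekind's theorem, for a prime p not dividing disc(f) the degrees of the irreducible factors of f mod p form the cycle type of an element of G. Factoring f modulo the 22 such primes p <= 89 (skipping 2, 5, which divide the discriminant), each new pattern first appears at: mod 3: f = (x^3 + x^2 + 2x + 1)(x^3 + 2x^2 + x + 1), pattern 3+3; mod 7: f = (x^2 + 2x + 5)(x^2 + 3x + 6)(x^2 + 4x + 1), pattern 2+2+2; mod 13: f = (x + 2)(x + 7)(x^4 + 5x^3 + 12x + 6), pattern 4+1+1; mod 43: f = (x + 10)(x + 29)(x^2 + 39x + 8)(x^2 + 39x + 14), pattern 2+2+1+1. No other pattern occurs in this range, so the set of observed cycle types is {3+3, 2+2+2, 4+1+1, 2+2+1+1}. The candidates containing elements of all these cycle types are S_4 (6T8) of order 24, S_4 x C_2 (6T11) of order 48, PGL(2,5) (6T14) of order 120, S_6 (6T16) of order 720; the others are excluded. The observed types are precisely the cycle types that occur in S_4 (6T8) (apart from the identity). Each of the other remaining candidates has further cycle types, and by the Chebotarev density theorem the matching factorization patterns would occur for a proportion of primes equal to their share of the group: S_4 x C_2 (6T11) additionally contains elements of type 6, 4+2, 2+1+1+1+1 (17 of its 48 elements, about 35% of primes); PGL(2,5) (6T14) additionally contains elements of type 6, 5+1 (44 of its 120 elements, about 37% of primes); S_6 (6T16) additionally contains elements of type 6, 5+1, 4+2, 3+2+1, 3+1+1+1, 2+1+1+1+1 (529 of its 720 elements, about 73% of primes). None of the 22 primes tested shows any such pattern (for each of these groups the chance of that is below 10^-4), which rules them out. Hence G = S_4 (6T8), of order 24. The Galois group S_4 (6T8) has order 24, so the splitting field has degree 24 over Q.

24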